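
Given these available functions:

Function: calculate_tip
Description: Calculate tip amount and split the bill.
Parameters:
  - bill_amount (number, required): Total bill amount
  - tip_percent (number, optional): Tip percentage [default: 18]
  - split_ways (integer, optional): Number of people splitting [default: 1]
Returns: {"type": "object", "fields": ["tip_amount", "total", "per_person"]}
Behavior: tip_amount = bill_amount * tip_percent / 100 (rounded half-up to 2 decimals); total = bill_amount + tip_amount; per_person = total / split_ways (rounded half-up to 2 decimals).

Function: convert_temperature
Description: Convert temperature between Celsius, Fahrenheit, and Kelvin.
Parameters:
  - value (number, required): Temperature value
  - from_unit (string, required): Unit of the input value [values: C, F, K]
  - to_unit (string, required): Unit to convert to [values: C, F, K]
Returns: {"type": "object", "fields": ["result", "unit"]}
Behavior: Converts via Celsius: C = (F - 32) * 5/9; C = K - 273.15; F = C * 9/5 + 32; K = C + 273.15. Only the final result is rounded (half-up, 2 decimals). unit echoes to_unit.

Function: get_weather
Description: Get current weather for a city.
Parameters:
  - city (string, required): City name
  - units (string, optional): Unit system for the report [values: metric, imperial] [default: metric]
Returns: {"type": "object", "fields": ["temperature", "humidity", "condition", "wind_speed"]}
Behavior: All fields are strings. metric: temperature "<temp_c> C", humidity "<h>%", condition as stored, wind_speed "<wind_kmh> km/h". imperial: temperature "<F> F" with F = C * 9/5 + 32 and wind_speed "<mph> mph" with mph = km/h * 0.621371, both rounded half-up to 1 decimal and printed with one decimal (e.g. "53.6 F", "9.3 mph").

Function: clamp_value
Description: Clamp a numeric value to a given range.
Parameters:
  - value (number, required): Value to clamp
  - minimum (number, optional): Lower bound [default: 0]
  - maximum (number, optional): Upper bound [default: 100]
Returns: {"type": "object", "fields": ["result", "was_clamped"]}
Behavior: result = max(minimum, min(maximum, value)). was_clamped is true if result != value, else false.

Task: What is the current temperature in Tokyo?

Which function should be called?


The task needs a function whose description is: Get current weather for a city.
get_weather


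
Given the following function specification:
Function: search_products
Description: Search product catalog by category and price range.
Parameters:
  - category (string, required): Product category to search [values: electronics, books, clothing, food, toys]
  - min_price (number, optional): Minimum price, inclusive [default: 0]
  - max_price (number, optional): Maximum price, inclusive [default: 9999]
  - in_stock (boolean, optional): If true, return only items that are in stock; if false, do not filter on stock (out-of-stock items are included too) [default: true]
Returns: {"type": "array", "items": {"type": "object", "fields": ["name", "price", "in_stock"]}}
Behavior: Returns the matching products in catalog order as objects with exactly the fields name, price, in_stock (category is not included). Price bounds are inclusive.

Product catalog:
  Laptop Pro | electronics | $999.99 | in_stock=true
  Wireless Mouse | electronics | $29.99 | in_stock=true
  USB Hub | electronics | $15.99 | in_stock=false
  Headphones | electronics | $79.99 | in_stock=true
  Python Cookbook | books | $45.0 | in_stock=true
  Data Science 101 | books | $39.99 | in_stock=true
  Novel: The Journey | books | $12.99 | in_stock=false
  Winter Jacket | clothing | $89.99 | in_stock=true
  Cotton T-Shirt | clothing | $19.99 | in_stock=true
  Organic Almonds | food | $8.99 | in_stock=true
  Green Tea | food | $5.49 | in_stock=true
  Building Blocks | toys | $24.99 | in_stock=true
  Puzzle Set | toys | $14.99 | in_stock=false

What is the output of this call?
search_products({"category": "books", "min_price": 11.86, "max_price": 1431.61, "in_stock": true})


Filter: category=books, 11.86 <= price <= 1431.61, in-stock only
  Python Cookbook ($45.0): keep
  Data Science 101 ($39.99): keep
  Novel: The Journey ($12.99): out of stock -> skip
Output:
[{"name": "Python Cookbook", "price": 45.0, "in_stock": true}, {"name": "Data Science 101", "price": 39.99, "in_stock": true}]


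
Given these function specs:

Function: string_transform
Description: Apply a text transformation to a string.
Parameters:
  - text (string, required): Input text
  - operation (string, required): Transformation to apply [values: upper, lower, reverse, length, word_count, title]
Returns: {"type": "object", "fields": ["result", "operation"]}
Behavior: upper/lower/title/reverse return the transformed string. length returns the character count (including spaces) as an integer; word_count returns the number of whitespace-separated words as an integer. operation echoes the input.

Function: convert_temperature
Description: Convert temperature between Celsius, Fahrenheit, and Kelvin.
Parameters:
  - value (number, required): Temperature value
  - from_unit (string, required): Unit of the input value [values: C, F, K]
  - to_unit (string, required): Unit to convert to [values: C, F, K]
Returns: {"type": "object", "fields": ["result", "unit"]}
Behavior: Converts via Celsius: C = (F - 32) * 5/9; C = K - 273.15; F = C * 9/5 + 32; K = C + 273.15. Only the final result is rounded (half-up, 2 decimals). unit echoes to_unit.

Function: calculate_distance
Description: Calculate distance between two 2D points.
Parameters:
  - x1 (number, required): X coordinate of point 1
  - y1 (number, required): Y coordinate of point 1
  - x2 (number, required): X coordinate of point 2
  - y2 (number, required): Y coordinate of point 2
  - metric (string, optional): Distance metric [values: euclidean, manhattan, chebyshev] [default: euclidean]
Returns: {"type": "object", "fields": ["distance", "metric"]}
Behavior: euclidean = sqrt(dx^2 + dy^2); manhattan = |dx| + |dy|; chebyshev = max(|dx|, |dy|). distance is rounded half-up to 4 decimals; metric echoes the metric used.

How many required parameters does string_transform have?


Parameters of string_transform: text (required), operation (required)
Required count:
2


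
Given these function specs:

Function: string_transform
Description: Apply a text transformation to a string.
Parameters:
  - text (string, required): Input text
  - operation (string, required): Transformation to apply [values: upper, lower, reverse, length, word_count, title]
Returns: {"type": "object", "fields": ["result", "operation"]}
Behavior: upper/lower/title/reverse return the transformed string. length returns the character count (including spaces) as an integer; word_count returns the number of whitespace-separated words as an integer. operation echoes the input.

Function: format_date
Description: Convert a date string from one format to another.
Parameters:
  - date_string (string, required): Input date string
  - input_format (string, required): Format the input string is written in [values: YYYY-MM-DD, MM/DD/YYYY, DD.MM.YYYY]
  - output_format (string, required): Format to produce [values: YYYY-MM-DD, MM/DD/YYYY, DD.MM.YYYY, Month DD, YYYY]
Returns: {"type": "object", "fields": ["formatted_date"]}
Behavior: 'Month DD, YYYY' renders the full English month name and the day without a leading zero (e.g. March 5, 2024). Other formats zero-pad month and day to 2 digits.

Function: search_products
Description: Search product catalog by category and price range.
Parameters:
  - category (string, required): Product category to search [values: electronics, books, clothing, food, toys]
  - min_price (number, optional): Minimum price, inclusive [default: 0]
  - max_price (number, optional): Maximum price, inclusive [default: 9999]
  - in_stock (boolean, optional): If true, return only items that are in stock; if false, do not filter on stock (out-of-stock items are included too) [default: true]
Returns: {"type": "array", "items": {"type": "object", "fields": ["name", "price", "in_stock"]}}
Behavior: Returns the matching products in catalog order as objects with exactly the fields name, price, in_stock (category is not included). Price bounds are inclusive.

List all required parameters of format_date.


Parameters of format_date and their required/optional flag:
  date_string: required
  input_format: required
  output_format: required
date_string, input_format, output_format


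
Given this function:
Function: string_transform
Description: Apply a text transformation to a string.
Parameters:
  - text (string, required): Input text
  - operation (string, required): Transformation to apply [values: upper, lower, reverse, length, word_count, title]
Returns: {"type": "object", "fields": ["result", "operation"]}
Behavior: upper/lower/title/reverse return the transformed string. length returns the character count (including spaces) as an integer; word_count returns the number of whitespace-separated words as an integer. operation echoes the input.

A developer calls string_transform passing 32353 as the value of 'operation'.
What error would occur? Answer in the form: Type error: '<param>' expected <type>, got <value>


Spec: 'operation' is declared as string; 32353 is an integer.
Type error: 'operation' expected string, got 32353


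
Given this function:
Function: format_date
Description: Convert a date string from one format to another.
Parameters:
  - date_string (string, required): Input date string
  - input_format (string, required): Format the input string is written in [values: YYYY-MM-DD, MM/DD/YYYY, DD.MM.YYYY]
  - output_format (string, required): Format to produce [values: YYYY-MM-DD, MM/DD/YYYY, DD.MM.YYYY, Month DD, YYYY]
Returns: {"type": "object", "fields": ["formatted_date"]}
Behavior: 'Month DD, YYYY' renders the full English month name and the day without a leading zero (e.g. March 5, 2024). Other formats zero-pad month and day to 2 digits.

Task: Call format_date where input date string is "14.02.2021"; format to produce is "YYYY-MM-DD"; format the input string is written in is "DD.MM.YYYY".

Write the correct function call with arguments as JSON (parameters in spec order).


Mapping each described value to its parameter name:
  'Input date string' -> date_string = "14.02.2021"
  'Format to produce' -> output_format = "YYYY-MM-DD"
  'Format the input string is written in' -> input_format = "DD.MM.YYYY"
format_date({"date_string": "14.02.2021", "input_format": "DD.MM.YYYY", "output_format": "YYYY-MM-DD"})


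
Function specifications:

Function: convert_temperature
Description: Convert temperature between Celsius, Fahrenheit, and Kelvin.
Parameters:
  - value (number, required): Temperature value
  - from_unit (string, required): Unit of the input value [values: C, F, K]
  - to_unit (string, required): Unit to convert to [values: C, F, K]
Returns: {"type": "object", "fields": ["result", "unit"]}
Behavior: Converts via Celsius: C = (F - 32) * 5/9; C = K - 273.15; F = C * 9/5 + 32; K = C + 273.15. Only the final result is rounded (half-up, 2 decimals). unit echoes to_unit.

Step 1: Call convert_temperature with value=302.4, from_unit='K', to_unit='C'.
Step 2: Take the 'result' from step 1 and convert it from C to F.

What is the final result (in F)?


Step 1: convert_temperature(value=302.4, from_unit=K, to_unit=C)
  To C: 302.4 - 273.15 = 29.25
  Target is C: 29.25
  Round to 2 decimals: 29.25
  -> result = 29.25 C
Step 2: convert_temperature(value=29.25, from_unit=C, to_unit=F)
  Input already in C: 29.25
  To F: 29.25 * 9/5 + 32 = 84.65
  Round to 2 decimals: 84.65
  -> result = 84.65 F
84.65 F


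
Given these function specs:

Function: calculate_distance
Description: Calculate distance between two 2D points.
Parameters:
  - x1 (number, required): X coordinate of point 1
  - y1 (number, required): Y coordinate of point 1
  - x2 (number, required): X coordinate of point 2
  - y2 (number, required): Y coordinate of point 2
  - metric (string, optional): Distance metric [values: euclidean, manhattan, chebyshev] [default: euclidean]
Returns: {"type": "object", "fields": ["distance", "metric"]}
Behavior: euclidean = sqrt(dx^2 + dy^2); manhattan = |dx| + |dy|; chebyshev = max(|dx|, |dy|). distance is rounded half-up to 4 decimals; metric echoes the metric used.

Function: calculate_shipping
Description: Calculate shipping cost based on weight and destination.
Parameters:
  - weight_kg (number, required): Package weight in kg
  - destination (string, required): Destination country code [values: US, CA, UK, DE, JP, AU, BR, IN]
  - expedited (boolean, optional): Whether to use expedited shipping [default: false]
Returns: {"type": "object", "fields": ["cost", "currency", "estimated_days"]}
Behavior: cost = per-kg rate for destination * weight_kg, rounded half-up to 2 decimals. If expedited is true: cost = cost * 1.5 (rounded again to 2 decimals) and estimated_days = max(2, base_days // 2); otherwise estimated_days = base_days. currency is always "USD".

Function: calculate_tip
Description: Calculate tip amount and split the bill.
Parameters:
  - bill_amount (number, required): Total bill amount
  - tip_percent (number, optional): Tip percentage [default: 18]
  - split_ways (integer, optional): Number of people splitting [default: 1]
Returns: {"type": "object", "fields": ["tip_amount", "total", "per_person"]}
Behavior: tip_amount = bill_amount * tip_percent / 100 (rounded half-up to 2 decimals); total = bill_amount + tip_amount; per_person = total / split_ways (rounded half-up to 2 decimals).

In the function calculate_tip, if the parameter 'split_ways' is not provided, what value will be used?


The calculate_tip spec declares:
  - split_ways (integer, optional): Number of people splitting [default: 1]
Default:
1


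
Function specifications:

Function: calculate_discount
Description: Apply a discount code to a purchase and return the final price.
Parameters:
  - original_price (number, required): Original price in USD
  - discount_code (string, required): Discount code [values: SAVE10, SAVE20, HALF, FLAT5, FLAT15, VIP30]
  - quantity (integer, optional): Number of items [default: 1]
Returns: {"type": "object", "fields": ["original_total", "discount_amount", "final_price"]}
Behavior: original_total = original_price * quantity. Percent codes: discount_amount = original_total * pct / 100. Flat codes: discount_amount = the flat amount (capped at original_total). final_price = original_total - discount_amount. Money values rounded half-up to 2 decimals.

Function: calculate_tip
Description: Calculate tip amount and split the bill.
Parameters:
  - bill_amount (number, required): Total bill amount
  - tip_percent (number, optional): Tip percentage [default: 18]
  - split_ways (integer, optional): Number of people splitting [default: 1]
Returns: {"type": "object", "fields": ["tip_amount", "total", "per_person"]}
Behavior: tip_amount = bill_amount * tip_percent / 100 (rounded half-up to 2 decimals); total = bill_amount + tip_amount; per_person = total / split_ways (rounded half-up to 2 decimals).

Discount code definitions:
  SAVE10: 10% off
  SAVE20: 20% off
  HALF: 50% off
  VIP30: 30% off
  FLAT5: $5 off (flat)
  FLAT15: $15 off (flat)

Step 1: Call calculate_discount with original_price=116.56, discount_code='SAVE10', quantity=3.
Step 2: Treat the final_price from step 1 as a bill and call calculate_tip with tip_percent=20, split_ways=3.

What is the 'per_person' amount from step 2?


Step 1: calculate_discount(original_price=116.56, discount_code=SAVE10, quantity=3)
  original_total = 116.56 * 3 = 349.68
  SAVE10 = 10% off: discount_amount = 349.68 * 10/100 = 34.968 -> 34.97
  final_price = 349.68 - 34.97 = 314.71
  -> final_price = 314.71
Step 2: calculate_tip(bill_amount=314.71, tip_percent=20, split_ways=3)
  tip_amount = 314.71 * 20/100 = 62.942 -> 62.94
  total = 314.71 + 62.94 = 377.65
  per_person = 377.65 / 3 = 125.883333 -> 125.88
  -> per_person = 125.88
$125.88


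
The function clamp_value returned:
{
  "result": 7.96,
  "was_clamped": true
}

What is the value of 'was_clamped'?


true


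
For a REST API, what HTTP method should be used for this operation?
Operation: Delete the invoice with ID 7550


GET = read, POST = create, PUT = update/replace, DELETE = remove
This operation is a removal.
DELETE


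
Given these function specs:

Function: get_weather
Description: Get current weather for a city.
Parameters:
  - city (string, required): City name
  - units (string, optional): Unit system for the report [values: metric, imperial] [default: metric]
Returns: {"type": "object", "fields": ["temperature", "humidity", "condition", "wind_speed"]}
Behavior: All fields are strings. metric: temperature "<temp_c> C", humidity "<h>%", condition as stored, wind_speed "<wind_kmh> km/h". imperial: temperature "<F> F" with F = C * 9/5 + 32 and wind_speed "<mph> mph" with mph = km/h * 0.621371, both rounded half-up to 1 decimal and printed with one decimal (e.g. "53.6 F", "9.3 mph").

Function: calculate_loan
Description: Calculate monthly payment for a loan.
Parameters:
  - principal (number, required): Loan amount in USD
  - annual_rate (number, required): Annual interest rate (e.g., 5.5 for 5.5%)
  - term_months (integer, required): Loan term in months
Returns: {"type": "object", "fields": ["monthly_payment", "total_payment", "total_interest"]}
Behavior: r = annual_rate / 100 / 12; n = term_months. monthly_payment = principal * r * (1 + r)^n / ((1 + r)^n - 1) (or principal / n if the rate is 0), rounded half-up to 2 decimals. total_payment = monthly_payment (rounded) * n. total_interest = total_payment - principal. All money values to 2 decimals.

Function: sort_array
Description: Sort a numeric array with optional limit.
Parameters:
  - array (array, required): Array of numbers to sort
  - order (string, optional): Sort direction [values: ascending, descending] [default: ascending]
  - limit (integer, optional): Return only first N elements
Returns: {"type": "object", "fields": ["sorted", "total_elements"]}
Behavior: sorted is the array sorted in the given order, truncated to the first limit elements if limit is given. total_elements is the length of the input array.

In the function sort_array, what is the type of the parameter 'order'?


The sort_array spec declares:
  - order (string, optional): Sort direction [values: ascending, descending] [default: ascending]
Type:
string


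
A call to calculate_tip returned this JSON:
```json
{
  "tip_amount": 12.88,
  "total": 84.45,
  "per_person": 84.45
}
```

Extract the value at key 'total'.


84.45


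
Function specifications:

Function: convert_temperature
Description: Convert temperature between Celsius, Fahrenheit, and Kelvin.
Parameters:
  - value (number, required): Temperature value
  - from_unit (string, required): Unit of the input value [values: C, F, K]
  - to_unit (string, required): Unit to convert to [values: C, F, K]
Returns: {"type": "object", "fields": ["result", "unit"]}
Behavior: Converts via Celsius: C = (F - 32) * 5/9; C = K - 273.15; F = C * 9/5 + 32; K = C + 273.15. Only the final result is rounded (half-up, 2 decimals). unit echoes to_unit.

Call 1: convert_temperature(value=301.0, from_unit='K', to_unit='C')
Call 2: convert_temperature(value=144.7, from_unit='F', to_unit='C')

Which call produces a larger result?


Call 1:
  To C: 301 - 273.15 = 27.85
  Target is C: 27.85
  Round to 2 decimals: 27.85
  -> 27.85 C
Call 2:
  To C: (144.7 - 32) * 5/9 = 62.611111
  Target is C: 62.611111
  Round to 2 decimals: 62.61
  -> 62.61 C
Call 2 (62.61 C)


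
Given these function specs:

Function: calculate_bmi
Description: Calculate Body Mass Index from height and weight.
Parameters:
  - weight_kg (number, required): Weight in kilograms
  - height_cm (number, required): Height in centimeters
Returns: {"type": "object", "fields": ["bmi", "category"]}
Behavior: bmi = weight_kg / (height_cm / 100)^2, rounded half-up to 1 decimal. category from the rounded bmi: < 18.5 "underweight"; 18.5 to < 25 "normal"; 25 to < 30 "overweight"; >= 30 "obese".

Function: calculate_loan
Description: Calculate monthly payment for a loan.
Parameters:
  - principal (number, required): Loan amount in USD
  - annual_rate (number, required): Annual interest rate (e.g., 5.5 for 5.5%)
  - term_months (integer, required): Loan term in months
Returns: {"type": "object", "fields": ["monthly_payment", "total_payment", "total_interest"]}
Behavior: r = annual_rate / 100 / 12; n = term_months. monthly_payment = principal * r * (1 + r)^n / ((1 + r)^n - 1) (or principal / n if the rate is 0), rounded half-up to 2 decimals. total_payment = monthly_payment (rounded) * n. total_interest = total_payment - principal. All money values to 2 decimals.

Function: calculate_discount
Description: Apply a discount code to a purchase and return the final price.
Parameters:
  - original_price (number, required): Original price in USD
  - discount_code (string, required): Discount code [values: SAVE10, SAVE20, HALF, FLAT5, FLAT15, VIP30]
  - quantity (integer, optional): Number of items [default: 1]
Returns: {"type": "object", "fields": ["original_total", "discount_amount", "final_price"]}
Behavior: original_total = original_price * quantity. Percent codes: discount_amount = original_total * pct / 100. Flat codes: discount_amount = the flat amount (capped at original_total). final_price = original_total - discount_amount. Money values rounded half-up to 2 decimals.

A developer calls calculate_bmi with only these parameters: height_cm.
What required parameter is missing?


Required parameters: weight_kg, height_cm
Provided: height_cm
Missing: weight_kg
weight_kg


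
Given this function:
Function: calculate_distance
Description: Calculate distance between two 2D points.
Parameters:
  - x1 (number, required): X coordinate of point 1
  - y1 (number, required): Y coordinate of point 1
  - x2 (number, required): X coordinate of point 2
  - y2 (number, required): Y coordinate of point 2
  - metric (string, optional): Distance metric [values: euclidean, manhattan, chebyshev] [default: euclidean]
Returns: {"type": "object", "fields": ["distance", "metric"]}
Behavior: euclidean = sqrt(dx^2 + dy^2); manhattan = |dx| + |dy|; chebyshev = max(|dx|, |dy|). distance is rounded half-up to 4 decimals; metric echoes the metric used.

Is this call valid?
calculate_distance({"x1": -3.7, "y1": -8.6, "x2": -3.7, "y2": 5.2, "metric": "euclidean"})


Checking all required parameters present and types match... All valid.
Valid


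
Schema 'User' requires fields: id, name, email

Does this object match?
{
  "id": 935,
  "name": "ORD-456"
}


Checking required fields...
Missing: email
Invalid - missing required field 'email'


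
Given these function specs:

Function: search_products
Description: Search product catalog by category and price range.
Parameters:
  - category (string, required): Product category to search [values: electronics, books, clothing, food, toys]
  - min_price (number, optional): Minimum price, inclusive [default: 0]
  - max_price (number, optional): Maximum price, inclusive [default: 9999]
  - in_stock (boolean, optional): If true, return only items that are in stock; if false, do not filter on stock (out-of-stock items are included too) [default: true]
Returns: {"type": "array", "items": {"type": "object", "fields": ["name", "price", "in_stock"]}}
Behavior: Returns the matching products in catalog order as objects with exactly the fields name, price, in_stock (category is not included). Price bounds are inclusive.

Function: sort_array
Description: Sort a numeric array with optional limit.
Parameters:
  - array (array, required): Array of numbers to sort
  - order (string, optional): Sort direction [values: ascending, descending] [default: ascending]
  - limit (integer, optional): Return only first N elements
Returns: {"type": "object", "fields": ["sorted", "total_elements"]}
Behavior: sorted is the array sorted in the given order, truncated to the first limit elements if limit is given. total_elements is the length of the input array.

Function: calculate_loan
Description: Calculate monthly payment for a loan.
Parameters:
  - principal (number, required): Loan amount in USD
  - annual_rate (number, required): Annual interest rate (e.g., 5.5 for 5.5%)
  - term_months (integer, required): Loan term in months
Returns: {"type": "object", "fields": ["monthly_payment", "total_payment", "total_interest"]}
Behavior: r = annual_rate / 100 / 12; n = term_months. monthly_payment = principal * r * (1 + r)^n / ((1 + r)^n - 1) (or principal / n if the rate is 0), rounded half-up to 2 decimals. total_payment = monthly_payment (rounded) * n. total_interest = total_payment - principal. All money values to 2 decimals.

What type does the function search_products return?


The search_products spec declares Returns: {"type": "array", "items": {"type": "object", "fields": ["name", "price", "in_stock"]}}
Type:
array


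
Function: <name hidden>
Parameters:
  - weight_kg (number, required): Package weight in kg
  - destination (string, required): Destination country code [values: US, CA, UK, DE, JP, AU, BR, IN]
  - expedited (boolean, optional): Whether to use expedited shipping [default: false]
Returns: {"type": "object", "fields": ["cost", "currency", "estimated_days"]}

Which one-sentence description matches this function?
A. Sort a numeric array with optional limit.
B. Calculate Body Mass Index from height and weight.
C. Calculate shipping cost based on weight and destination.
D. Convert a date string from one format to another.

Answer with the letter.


Parameters weight_kg, destination, expedited and return ["cost", "currency", "estimated_days"] fit: Calculate shipping cost based on weight and destination.
C


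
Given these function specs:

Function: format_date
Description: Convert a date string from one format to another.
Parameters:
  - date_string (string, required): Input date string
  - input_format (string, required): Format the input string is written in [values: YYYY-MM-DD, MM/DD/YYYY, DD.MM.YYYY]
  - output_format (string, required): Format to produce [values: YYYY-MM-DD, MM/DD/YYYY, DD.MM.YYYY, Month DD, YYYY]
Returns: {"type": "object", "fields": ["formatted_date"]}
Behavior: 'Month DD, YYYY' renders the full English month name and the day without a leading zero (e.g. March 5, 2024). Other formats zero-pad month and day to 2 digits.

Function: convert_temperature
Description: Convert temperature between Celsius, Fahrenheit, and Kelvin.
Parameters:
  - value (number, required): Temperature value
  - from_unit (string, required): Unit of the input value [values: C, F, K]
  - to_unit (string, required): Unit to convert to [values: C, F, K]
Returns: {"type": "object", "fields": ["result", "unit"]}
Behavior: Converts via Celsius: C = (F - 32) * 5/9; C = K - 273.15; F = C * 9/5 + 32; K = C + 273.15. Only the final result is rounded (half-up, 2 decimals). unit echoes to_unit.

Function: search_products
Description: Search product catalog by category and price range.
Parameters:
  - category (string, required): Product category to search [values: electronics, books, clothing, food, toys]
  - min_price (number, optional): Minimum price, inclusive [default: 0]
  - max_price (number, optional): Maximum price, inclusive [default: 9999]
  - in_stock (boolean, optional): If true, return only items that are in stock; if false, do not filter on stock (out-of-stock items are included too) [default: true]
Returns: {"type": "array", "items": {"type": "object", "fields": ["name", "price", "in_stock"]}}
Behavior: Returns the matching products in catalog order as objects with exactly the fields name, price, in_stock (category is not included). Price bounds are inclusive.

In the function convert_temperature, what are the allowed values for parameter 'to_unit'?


The convert_temperature spec declares:
  - to_unit (string, required): Unit to convert to [values: C, F, K]
Allowed values:
C, F, K


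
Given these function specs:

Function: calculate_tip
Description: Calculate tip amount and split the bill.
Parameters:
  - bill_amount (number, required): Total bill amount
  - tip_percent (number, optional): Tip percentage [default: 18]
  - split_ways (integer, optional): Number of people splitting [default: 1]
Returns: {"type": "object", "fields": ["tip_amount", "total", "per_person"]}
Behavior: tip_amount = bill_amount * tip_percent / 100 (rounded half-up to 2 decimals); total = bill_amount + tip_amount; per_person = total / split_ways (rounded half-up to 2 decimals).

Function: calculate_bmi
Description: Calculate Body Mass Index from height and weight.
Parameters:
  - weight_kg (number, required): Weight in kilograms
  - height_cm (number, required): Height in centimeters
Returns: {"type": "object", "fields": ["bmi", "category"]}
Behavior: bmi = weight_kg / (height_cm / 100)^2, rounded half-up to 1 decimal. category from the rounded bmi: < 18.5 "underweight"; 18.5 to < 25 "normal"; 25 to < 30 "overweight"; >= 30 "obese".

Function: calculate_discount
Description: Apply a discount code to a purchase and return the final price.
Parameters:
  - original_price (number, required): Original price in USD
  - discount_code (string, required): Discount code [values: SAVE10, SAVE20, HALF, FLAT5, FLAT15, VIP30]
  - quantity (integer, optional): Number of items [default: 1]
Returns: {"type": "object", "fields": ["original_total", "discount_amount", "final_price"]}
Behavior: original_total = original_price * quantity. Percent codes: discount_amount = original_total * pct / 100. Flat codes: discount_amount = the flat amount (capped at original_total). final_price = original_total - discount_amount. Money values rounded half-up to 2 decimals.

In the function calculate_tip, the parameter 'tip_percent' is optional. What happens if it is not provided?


The calculate_tip spec declares:
  - tip_percent (number, optional): Tip percentage [default: 18]
It defaults to 18


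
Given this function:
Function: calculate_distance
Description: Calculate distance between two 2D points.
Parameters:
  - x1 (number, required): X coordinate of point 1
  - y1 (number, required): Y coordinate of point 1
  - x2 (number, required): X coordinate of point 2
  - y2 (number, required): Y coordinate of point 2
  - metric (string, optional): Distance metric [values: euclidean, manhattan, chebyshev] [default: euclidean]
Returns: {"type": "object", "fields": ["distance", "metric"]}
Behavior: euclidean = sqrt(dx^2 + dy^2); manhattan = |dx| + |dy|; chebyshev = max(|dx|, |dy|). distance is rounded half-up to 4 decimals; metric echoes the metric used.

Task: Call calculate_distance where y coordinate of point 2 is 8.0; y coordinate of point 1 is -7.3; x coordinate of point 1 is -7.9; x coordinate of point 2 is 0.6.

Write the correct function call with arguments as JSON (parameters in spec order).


Mapping each described value to its parameter name:
  'Y coordinate of point 2' -> y2 = 8.0
  'Y coordinate of point 1' -> y1 = -7.3
  'X coordinate of point 1' -> x1 = -7.9
  'X coordinate of point 2' -> x2 = 0.6
calculate_distance({"x1": -7.9, "y1": -7.3, "x2": 0.6, "y2": 8.0})


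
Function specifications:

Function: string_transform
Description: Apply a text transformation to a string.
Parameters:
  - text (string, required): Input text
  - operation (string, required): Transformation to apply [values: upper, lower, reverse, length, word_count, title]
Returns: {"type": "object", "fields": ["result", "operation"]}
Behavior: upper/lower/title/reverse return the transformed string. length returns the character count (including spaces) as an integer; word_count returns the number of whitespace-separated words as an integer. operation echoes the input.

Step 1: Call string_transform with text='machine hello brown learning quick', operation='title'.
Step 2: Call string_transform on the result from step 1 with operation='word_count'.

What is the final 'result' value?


Step 1: string_transform(text='machine hello brown learning quick', operation='title')
  -> result = 'Machine Hello Brown Learning Quick'
Step 2: string_transform(text='Machine Hello Brown Learning Quick', operation='word_count')
  words: Machine, Hello, Brown, Learning, Quick -> 5
  -> result = 5
5


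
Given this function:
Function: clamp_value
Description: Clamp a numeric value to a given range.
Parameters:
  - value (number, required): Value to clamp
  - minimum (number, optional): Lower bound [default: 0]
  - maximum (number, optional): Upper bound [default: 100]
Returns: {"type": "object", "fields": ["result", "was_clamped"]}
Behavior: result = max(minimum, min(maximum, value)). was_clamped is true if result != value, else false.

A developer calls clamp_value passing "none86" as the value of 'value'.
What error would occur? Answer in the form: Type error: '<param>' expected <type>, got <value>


Spec: 'value' is declared as number; "none86" is a string.
Type error: 'value' expected number, got "none86"


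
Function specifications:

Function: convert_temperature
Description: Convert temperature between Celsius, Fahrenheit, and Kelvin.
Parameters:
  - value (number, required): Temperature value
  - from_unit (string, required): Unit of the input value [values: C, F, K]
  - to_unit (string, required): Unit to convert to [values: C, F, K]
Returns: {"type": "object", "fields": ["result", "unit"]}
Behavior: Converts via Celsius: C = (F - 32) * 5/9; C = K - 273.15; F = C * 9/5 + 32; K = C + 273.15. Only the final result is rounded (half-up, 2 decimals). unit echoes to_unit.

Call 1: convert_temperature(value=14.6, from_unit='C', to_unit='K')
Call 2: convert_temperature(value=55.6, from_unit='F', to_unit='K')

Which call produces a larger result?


Call 1:
  Input already in C: 14.6
  To K: 14.6 + 273.15 = 287.75
  Round to 2 decimals: 287.75
  -> 287.75 K
Call 2:
  To C: (55.6 - 32) * 5/9 = 13.111111
  To K: 13.111111 + 273.15 = 286.261111
  Round to 2 decimals: 286.26
  -> 286.26 K
Call 1 (287.75 K)


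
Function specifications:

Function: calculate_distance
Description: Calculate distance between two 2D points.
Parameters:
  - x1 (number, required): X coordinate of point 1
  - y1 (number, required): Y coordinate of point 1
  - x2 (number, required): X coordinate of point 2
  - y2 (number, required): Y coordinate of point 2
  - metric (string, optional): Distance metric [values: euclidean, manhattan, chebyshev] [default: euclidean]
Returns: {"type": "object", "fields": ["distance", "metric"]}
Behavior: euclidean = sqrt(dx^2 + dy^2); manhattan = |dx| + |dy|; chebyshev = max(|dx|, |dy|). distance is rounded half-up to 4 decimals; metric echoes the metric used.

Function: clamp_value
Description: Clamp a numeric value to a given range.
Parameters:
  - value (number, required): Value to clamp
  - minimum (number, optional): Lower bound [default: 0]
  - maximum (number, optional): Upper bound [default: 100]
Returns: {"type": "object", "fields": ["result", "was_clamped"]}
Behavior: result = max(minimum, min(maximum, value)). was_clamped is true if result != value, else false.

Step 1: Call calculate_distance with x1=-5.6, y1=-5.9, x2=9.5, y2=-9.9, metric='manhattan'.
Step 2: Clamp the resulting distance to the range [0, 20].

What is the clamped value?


Step 1: calculate_distance (manhattan)
  |dx| = |9.5 - -5.6| = 15.1; |dy| = |-9.9 - -5.9| = 4
  manhattan: 15.1 + 4 = 19.1
  Round to 4 decimals: 19.1
  -> distance = 19.1
Step 2: clamp_value(value=19.1, minimum=0, maximum=20)
  result = max(0, min(20, 19.1)) = max(0, 19.1) = 19.1
  was_clamped = (19.1 != 19.1) = false
  -> result = 19.1
19.1


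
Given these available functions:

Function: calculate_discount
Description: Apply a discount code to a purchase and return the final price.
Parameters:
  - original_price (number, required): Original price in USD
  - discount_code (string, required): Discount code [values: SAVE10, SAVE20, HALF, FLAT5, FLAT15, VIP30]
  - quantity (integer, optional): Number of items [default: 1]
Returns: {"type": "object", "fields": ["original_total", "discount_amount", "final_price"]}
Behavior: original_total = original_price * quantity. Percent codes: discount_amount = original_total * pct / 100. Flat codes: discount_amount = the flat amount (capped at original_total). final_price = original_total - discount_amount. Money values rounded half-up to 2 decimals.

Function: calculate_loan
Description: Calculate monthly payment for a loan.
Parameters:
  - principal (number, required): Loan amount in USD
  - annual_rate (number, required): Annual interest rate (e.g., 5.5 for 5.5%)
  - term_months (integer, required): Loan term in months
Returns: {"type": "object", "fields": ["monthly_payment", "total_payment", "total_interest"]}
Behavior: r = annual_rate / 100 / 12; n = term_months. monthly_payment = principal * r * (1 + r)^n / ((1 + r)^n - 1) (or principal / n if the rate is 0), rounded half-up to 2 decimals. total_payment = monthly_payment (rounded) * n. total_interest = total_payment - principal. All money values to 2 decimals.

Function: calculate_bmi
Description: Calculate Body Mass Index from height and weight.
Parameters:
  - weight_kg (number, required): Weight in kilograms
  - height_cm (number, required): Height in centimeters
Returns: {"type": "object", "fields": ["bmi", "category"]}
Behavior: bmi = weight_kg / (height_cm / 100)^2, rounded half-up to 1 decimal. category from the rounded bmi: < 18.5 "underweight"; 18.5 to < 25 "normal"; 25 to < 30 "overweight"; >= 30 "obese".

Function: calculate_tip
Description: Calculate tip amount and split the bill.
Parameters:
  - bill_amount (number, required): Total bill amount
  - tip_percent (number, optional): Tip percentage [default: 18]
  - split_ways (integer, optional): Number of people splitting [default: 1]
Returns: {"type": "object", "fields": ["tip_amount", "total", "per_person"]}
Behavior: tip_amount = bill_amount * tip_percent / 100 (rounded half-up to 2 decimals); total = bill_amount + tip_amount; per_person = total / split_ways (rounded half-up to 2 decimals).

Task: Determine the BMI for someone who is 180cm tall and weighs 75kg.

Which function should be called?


The task needs a function whose description is: Calculate Body Mass Index from height and weight.
calculate_bmi


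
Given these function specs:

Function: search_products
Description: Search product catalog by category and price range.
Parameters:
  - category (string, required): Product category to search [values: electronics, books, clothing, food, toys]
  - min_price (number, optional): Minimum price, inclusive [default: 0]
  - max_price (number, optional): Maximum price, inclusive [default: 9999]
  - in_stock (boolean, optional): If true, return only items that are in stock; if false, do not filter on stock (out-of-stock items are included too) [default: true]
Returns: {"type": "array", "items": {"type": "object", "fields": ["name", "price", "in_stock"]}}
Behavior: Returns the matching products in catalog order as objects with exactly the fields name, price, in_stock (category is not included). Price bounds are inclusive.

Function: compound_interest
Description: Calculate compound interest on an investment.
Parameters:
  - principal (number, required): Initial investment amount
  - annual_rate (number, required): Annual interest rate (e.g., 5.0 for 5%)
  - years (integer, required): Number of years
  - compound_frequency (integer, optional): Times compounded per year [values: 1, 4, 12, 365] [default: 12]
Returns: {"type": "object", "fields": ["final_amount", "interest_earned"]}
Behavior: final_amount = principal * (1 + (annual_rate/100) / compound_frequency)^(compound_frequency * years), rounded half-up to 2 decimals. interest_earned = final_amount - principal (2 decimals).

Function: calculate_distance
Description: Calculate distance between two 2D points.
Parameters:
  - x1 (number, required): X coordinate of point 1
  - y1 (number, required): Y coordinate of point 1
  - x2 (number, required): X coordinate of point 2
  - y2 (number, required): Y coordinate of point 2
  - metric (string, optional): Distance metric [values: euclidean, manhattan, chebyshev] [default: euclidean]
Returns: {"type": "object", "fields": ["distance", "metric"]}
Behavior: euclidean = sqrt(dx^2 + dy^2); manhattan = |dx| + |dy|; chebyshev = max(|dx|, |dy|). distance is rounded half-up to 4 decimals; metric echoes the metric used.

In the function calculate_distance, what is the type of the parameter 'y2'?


The calculate_distance spec declares:
  - y2 (number, required): Y coordinate of point 2
Type:
number
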